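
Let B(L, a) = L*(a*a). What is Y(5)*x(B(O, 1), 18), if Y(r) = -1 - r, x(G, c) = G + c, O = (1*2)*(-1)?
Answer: -96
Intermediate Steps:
O = -2 (O = 2*(-1) = -2)
B(L, a) = L*a**2
Y(5)*x(B(O, 1), 18) = (-1 - 1*5)*(-2*1**2 + 18) = (-1 - 5)*(-2*1 + 18) = -6*(-2 + 18) = -6*16 = -96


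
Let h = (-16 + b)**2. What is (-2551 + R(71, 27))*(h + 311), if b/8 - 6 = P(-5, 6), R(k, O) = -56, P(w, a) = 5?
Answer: -14325465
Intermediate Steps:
b = 88 (b = 48 + 8*5 = 48 + 40 = 88)
h = 5184 (h = (-16 + 88)**2 = 72**2 = 5184)
(-2551 + R(71, 27))*(h + 311) = (-2551 - 56)*(5184 + 311) = -2607*5495 = -14325465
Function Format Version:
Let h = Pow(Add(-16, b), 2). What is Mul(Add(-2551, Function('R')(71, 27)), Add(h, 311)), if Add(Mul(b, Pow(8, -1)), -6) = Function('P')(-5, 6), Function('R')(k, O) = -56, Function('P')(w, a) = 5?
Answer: -14325465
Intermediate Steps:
b = 88 (b = Add(48, Mul(8, 5)) = Add(48, 40) = 88)
h = 5184 (h = Pow(Add(-16, 88), 2) = Pow(72, 2) = 5184)
Mul(Add(-2551, Function('R')(71, 27)), Add(h, 311)) = Mul(Add(-2551, -56), Add(5184, 311)) = Mul(-2607, 5495) = -14325465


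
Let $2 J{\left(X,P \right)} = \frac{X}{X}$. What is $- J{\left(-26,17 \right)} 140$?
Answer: $-70$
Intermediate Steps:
$J{\left(X,P \right)} = \frac{1}{2}$ ($J{\left(X,P \right)} = \frac{X \frac{1}{X}}{2} = \frac{1}{2} \cdot 1 = \frac{1}{2}$)
$- J{\left(-26,17 \right)} 140 = \left(-1\right) \frac{1}{2} \cdot 140 = \left(- \frac{1}{2}\right) 140 = -70$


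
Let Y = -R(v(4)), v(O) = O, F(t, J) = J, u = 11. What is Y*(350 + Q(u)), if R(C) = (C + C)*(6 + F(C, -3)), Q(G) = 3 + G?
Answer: -8736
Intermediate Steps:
R(C) = 6*C (R(C) = (C + C)*(6 - 3) = (2*C)*3 = 6*C)
Y = -24 (Y = -6*4 = -1*24 = -24)
Y*(350 + Q(u)) = -24*(350 + (3 + 11)) = -24*(350 + 14) = -24*364 = -8736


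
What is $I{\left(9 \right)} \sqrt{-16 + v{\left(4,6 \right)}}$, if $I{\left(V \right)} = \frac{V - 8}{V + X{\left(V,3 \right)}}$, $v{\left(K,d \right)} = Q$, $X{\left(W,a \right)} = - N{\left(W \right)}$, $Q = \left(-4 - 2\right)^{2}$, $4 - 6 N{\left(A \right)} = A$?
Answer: $\frac{12 \sqrt{5}}{59} \approx 0.45479$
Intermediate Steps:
$N{\left(A \right)} = \frac{2}{3} - \frac{A}{6}$
$Q = 36$ ($Q = \left(-6\right)^{2} = 36$)
$X{\left(W,a \right)} = - \frac{2}{3} + \frac{W}{6}$ ($X{\left(W,a \right)} = - (\frac{2}{3} - \frac{W}{6}) = - \frac{2}{3} + \frac{W}{6}$)
$v{\left(K,d \right)} = 36$
$I{\left(V \right)} = \frac{-8 + V}{- \frac{2}{3} + \frac{7 V}{6}}$ ($I{\left(V \right)} = \frac{V - 8}{V + \left(- \frac{2}{3} + \frac{V}{6}\right)} = \frac{-8 + V}{- \frac{2}{3} + \frac{7 V}{6}}$)
$I{\left(9 \right)} \sqrt{-16 + v{\left(4,6 \right)}} = \frac{6 \left(-8 + 9\right)}{-4 + 7 \cdot 9} \sqrt{-16 + 36} = 6 \frac{1}{-4 + 63} \cdot 1 \sqrt{20} = 6 \cdot \frac{1}{59} \cdot 1 \cdot 2 \sqrt{5} = \frac{6 \cdot 2 \sqrt{5}}{59} = \frac{12 \sqrt{5}}{59}$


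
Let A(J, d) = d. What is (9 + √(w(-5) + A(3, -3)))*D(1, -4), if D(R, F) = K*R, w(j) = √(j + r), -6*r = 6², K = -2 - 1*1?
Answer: -27 - 3*√(-3 + I*√11) ≈ -29.574 - 5.7987*I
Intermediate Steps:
K = -3 (K = -2 - 1 = -3)
r = -6 (r = -⅙*6² = -⅙*36 = -6)
w(j) = √(-6 + j) (w(j) = √(j - 6) = √(-6 + j))
D(R, F) = -3*R
(9 + √(w(-5) + A(3, -3)))*D(1, -4) = (9 + √(√(-6 - 5) - 3))*(-3*1) = (9 + √(√(-11) - 3))*(-3) = (9 + √(I*√11 - 3))*(-3) = (9 + √(-3 + I*√11))*(-3) = -27 - 3*√(-3 + I*√11)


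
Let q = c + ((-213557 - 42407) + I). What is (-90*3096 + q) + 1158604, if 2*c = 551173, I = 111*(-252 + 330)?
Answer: 1816489/2 ≈ 9.0824e+5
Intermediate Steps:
I = 8658 (I = 111*78 = 8658)
c = 551173/2 (c = (½)*551173 = 551173/2 ≈ 2.7559e+5)
q = 56561/2 (q = 551173/2 + ((-213557 - 42407) + 8658) = 551173/2 + (-255964 + 8658) = 551173/2 - 247306 = 56561/2 ≈ 28281.)
(-90*3096 + q) + 1158604 = (-90*3096 + 56561/2) + 1158604 = (-278640 + 56561/2) + 1158604 = -500719/2 + 1158604 = 1816489/2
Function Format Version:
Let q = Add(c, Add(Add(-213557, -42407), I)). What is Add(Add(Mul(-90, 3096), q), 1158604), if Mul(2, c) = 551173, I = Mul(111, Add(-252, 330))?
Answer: Rational(1816489, 2) ≈ 9.0824e+5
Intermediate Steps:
I = 8658 (I = Mul(111, 78) = 8658)
c = Rational(551173, 2) (c = Mul(Rational(1, 2), 551173) = Rational(551173, 2) ≈ 2.7559e+5)
q = Rational(56561, 2) (q = Add(Rational(551173, 2), Add(Add(-213557, -42407), 8658)) = Add(Rational(551173, 2), Add(-255964, 8658)) = Add(Rational(551173, 2), -247306) = Rational(56561, 2) ≈ 28281.)
Add(Add(Mul(-90, 3096), q), 1158604) = Add(Add(Mul(-90, 3096), Rational(56561, 2)), 1158604) = Add(Add(-278640, Rational(56561, 2)), 1158604) = Add(Rational(-500719, 2), 1158604) = Rational(1816489, 2)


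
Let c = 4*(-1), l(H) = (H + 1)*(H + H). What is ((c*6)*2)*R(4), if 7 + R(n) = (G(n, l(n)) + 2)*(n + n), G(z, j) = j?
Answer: -15792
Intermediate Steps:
l(H) = 2*H*(1 + H) (l(H) = (1 + H)*(2*H) = 2*H*(1 + H))
c = -4
R(n) = -7 + 2*n*(2 + 2*n*(1 + n)) (R(n) = -7 + (2*n*(1 + n) + 2)*(n + n) = -7 + (2 + 2*n*(1 + n))*(2*n) = -7 + 2*n*(2 + 2*n*(1 + n)))
((c*6)*2)*R(4) = (-4*6*2)*(-7 + 4*4 + 4*4²*(1 + 4)) = (-24*2)*(-7 + 16 + 4*16*5) = -48*(-7 + 16 + 320) = -48*329 = -15792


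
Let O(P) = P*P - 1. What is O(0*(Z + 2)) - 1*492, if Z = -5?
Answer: -493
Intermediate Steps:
O(P) = -1 + P² (O(P) = P² - 1 = -1 + P²)
O(0*(Z + 2)) - 1*492 = (-1 + (0*(-5 + 2))²) - 1*492 = (-1 + (0*(-3))²) - 492 = (-1 + 0²) - 492 = (-1 + 0) - 492 = -1 - 492 = -493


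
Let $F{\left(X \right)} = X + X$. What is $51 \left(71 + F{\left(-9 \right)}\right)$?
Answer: $2703$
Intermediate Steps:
$F{\left(X \right)} = 2 X$
$51 \left(71 + F{\left(-9 \right)}\right) = 51 \left(71 + 2 \left(-9\right)\right) = 51 \left(71 - 18\right) = 51 \cdot 53 = 2703$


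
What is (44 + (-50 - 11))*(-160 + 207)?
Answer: -799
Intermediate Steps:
(44 + (-50 - 11))*(-160 + 207) = (44 - 61)*47 = -17*47 = -799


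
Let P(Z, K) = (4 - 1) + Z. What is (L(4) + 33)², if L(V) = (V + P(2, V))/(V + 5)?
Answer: 1156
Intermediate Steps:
P(Z, K) = 3 + Z
L(V) = 1 (L(V) = (V + (3 + 2))/(V + 5) = (V + 5)/(5 + V) = (5 + V)/(5 + V) = 1)
(L(4) + 33)² = (1 + 33)² = 34² = 1156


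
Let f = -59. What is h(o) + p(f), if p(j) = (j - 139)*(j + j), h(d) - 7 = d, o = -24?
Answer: 23347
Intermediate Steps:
h(d) = 7 + d
p(j) = 2*j*(-139 + j) (p(j) = (-139 + j)*(2*j) = 2*j*(-139 + j))
h(o) + p(f) = (7 - 24) + 2*(-59)*(-139 - 59) = -17 + 2*(-59)*(-198) = -17 + 23364 = 23347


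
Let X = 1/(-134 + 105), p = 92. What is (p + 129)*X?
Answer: -221/29 ≈ -7.6207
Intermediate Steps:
X = -1/29 (X = 1/(-29) = -1/29 ≈ -0.034483)
(p + 129)*X = (92 + 129)*(-1/29) = 221*(-1/29) = -221/29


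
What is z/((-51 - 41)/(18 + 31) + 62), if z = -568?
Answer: -13916/1473 ≈ -9.4474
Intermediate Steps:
z/((-51 - 41)/(18 + 31) + 62) = -568/((-51 - 41)/(18 + 31) + 62) = -568/(-92/49 + 62) = -568/2946/49 = -568*49/2946 = -13916/1473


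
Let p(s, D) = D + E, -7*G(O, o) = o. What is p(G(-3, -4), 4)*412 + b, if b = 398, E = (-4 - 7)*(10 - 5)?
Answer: -20614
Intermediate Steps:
G(O, o) = -o/7
E = -55 (E = -11*5 = -55)
p(s, D) = -55 + D (p(s, D) = D - 55 = -55 + D)
p(G(-3, -4), 4)*412 + b = (-55 + 4)*412 + 398 = -51*412 + 398 = -21012 + 398 = -20614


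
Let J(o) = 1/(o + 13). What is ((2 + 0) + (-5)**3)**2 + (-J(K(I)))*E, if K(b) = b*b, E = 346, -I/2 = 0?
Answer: 196331/13 ≈ 15102.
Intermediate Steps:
I = 0 (I = -2*0 = 0)
K(b) = b**2
J(o) = 1/(13 + o)
((2 + 0) + (-5)**3)**2 + (-J(K(I)))*E = ((2 + 0) + (-5)**3)**2 - 1/(13 + 0**2)*346 = (2 - 125)**2 - 1/(13 + 0)*346 = (-123)**2 - 1/13*346 = 15129 - 1*1/13*346 = 15129 - 1/13*346 = 15129 - 346/13 = 196331/13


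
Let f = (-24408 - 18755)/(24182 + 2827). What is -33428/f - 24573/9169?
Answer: 8277233831589/395761547 ≈ 20915.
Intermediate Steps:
f = -43163/27009 ≈ -1.5981
-33428/f - 24573/9169 = -33428/(-43163/27009) - 24573/9169 = -33428*(-27009/43163) - 24573*1/9169 = 902856852/43163 - 24573/9169 = 8277233831589/395761547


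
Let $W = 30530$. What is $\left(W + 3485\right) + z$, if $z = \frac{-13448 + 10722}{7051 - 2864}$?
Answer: $\frac{142418079}{4187} \approx 34014.0$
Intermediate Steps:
$z = - \frac{2726}{4187} \approx -0.65106$
$\left(W + 3485\right) + z = \left(30530 + 3485\right) - \frac{2726}{4187} = 34015 - \frac{2726}{4187} = \frac{142418079}{4187}$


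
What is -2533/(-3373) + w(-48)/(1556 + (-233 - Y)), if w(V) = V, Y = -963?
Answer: 938089/1285113 ≈ 0.72997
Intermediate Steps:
-2533/(-3373) + w(-48)/(1556 + (-233 - Y)) = -2533/(-3373) - 48/(1556 + (-233 - 1*(-963))) = -2533*(-1/3373) - 48/(1556 + (-233 + 963)) = 2533/3373 - 48/(1556 + 730) = 2533/3373 - 48/2286 = 2533/3373 - 48*1/2286 = 2533/3373 - 8/381 = 938089/1285113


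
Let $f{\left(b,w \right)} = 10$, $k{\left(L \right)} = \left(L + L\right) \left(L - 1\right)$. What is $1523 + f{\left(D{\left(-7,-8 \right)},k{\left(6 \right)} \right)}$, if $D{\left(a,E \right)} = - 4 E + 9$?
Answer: $1533$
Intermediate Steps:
$D{\left(a,E \right)} = 9 - 4 E$
$k{\left(L \right)} = 2 L \left(-1 + L\right)$
$1523 + f{\left(D{\left(-7,-8 \right)},k{\left(6 \right)} \right)} = 1523 + 10 = 1533$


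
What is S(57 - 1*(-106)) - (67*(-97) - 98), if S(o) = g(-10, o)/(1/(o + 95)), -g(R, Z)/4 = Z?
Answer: -161619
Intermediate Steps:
g(R, Z) = -4*Z
S(o) = -4*o*(95 + o) (S(o) = (-4*o)/(1/(o + 95)) = (-4*o)/(1/(95 + o)) = (-4*o)*(95 + o) = -4*o*(95 + o))
S(57 - 1*(-106)) - (67*(-97) - 98) = -4*(57 - 1*(-106))*(95 + (57 - 1*(-106))) - (67*(-97) - 98) = -4*(57 + 106)*(95 + (57 + 106)) - (-6499 - 98) = -4*163*(95 + 163) - 1*(-6597) = -4*163*258 + 6597 = -168216 + 6597 = -161619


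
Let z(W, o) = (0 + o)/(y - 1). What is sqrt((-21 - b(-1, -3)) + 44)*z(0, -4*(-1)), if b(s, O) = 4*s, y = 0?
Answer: -12*sqrt(3) ≈ -20.785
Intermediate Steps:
z(W, o) = -o (z(W, o) = (0 + o)/(0 - 1) = o/(-1) = o*(-1) = -o)
sqrt((-21 - b(-1, -3)) + 44)*z(0, -4*(-1)) = sqrt((-21 - 4*(-1)) + 44)*(-(-4)*(-1)) = sqrt((-21 - 1*(-4)) + 44)*(-1*4) = sqrt((-21 + 4) + 44)*(-4) = sqrt(-17 + 44)*(-4) = sqrt(27)*(-4) = (3*sqrt(3))*(-4) = -12*sqrt(3)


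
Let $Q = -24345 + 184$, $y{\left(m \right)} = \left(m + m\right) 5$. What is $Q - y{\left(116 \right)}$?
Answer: $-25321$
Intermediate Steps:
$y{\left(m \right)} = 10 m$ ($y{\left(m \right)} = 2 m 5 = 10 m$)
$Q = -24161$
$Q - y{\left(116 \right)} = -24161 - 10 \cdot 116 = -24161 - 1160 = -25321$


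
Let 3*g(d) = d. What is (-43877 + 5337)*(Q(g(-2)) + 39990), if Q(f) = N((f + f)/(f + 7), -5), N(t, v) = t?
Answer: -29282923240/19 ≈ -1.5412e+9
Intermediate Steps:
g(d) = d/3
Q(f) = 2*f/(7 + f) (Q(f) = (f + f)/(f + 7) = (2*f)/(7 + f) = 2*f/(7 + f))
(-43877 + 5337)*(Q(g(-2)) + 39990) = (-43877 + 5337)*(2*((⅓)*(-2))/(7 + (⅓)*(-2)) + 39990) = -38540*(2*(-⅔)/(7 - ⅔) + 39990) = -38540*(2*(-⅔)/(19/3) + 39990) = -38540*(2*(-⅔)*(3/19) + 39990) = -38540*(-4/19 + 39990) = -38540*759806/19 = -29282923240/19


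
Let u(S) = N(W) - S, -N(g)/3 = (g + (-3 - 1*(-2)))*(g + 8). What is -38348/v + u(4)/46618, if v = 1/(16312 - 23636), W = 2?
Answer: 6546583268351/23309 ≈ 2.8086e+8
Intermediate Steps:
N(g) = -3*(-1 + g)*(8 + g) (N(g) = -3*(g + (-3 - 1*(-2)))*(g + 8) = -3*(g + (-3 + 2))*(8 + g) = -3*(g - 1)*(8 + g) = -3*(-1 + g)*(8 + g))
v = -1/7324 (v = 1/(-7324) = -1/7324 ≈ -0.00013654)
u(S) = -30 - S (u(S) = (24 - 21*2 - 3*2²) - S = (24 - 42 - 3*4) - S = (24 - 42 - 12) - S = -30 - S)
-38348/v + u(4)/46618 = -38348/(-1/7324) + (-30 - 1*4)/46618 = -38348*(-7324) + (-30 - 4)*(1/46618) = 280860752 - 34*1/46618 = 280860752 - 17/23309 = 6546583268351/23309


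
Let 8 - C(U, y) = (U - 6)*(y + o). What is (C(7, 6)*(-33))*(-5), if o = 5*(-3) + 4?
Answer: 2145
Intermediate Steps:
o = -11 (o = -15 + 4 = -11)
C(U, y) = 8 - (-11 + y)*(-6 + U) (C(U, y) = 8 - (U - 6)*(y - 11) = 8 - (-6 + U)*(-11 + y) = 8 - (-11 + y)*(-6 + U))
(C(7, 6)*(-33))*(-5) = ((-58 + 6*6 + 11*7 - 1*7*6)*(-33))*(-5) = ((-58 + 36 + 77 - 42)*(-33))*(-5) = (13*(-33))*(-5) = -429*(-5) = 2145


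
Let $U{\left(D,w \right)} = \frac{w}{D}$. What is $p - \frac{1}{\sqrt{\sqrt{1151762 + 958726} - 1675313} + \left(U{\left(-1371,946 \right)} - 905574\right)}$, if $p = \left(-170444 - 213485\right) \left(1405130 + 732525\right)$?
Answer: $-820707746495 + \frac{1}{\frac{1241542900}{1371} - i \sqrt{1675313 - 2 \sqrt{527622}}} \approx -8.2071 \cdot 10^{11} + 1.5776 \cdot 10^{-9} i$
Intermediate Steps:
$p = -820707746495$ ($p = \left(-383929\right) 2137655 = -820707746495$)
$p - \frac{1}{\sqrt{\sqrt{1151762 + 958726} - 1675313} + \left(U{\left(-1371,946 \right)} - 905574\right)} = -820707746495 - \frac{1}{\sqrt{\sqrt{1151762 + 958726} - 1675313} - \left(905574 - \frac{946}{-1371}\right)} = -820707746495 - \frac{1}{\sqrt{\sqrt{2110488} - 1675313} + \left(946 \left(- \frac{1}{1371}\right) - 905574\right)} = -820707746495 - \frac{1}{\sqrt{2 \sqrt{527622} - 1675313} - \frac{1241542900}{1371}} = -820707746495 - \frac{1}{\sqrt{-1675313 + 2 \sqrt{527622}} - \frac{1241542900}{1371}} = -820707746495 - \frac{1}{- \frac{1241542900}{1371} + \sqrt{-1675313 + 2 \sqrt{527622}}}$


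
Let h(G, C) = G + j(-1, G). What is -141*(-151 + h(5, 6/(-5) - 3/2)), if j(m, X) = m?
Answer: 20727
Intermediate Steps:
h(G, C) = -1 + G (h(G, C) = G - 1 = -1 + G)
-141*(-151 + h(5, 6/(-5) - 3/2)) = -141*(-151 + (-1 + 5)) = -141*(-151 + 4) = -141*(-147) = 20727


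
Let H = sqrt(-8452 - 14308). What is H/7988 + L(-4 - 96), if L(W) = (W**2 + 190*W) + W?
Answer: -9100 + I*sqrt(5690)/3994 ≈ -9100.0 + 0.018886*I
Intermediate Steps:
H = 2*I*sqrt(5690) (H = sqrt(-22760) = 2*I*sqrt(5690) ≈ 150.86*I)
L(W) = W**2 + 191*W
H/7988 + L(-4 - 96) = (2*I*sqrt(5690))/7988 + (-4 - 96)*(191 + (-4 - 96)) = (2*I*sqrt(5690))*(1/7988) - 100*(191 - 100) = I*sqrt(5690)/3994 - 100*91 = I*sqrt(5690)/3994 - 9100 = -9100 + I*sqrt(5690)/3994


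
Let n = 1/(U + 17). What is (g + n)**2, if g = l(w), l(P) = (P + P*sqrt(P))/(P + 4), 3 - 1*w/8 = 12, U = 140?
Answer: -566929223/7123561 + 614088*I*sqrt(2)/45373 ≈ -79.585 + 19.14*I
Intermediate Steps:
w = -72 (w = 24 - 8*12 = 24 - 96 = -72)
l(P) = (P + P**(3/2))/(4 + P)
g = 18/17 + 108*I*sqrt(2)/17 (g = (-72 + (-72)**(3/2))/(4 - 72) = (-72 - 432*I*sqrt(2))/(-68) = -(-72 - 432*I*sqrt(2))/68 = 18/17 + 108*I*sqrt(2)/17 ≈ 1.0588 + 8.9844*I)
n = 1/157 (n = 1/(140 + 17) = 1/157 ≈ 0.0063694)
(g + n)**2 = ((18/17 + 108*I*sqrt(2)/17) + 1/157)**2 = (2843/2669 + 108*I*sqrt(2)/17)**2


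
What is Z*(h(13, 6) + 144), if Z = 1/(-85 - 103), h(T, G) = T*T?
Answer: -313/188 ≈ -1.6649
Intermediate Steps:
h(T, G) = T²
Z = -1/188 (Z = 1/(-188) = -1/188 ≈ -0.0053191)
Z*(h(13, 6) + 144) = -(13² + 144)/188 = -(169 + 144)/188 = -1/188*313 = -313/188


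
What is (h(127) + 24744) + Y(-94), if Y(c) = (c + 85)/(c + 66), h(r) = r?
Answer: 696397/28 ≈ 24871.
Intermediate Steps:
Y(c) = (85 + c)/(66 + c)
(h(127) + 24744) + Y(-94) = (127 + 24744) + (85 - 94)/(66 - 94) = 24871 - 9/(-28) = 24871 - 1/28*(-9) = 24871 + 9/28 = 696397/28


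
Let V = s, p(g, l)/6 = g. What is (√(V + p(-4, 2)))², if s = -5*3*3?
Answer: -69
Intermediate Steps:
p(g, l) = 6*g
s = -45 (s = -15*3 = -45)
V = -45
(√(V + p(-4, 2)))² = (√(-45 + 6*(-4)))² = (√(-45 - 24))² = (√(-69))² = (I*√69)² = -69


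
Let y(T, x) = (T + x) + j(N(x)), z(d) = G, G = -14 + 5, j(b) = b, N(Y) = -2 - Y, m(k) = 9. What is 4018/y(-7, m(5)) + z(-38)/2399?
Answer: -9639263/21591 ≈ -446.45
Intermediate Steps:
G = -9
z(d) = -9
y(T, x) = -2 + T (y(T, x) = (T + x) + (-2 - x) = -2 + T)
4018/y(-7, m(5)) + z(-38)/2399 = 4018/(-2 - 7) - 9/2399 = 4018/(-9) - 9*1/2399 = 4018*(-1/9) - 9/2399 = -4018/9 - 9/2399 = -9639263/21591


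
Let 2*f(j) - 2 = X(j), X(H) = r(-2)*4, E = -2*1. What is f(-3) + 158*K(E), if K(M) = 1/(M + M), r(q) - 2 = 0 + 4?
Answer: -53/2 ≈ -26.500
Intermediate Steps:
r(q) = 6 (r(q) = 2 + (0 + 4) = 2 + 4 = 6)
E = -2
X(H) = 24 (X(H) = 6*4 = 24)
K(M) = 1/(2*M)
f(j) = 13 (f(j) = 1 + (½)*24 = 1 + 12 = 13)
f(-3) + 158*K(E) = 13 + 158*((½)/(-2)) = 13 + 158*((½)*(-½)) = 13 + 158*(-¼) = 13 - 79/2 = -53/2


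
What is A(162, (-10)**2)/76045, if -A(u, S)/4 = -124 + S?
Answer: 96/76045 ≈ 0.0012624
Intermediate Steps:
A(u, S) = 496 - 4*S (A(u, S) = -4*(-124 + S) = 496 - 4*S)
A(162, (-10)**2)/76045 = (496 - 4*(-10)**2)/76045 = (496 - 4*100)*(1/76045) = (496 - 400)*(1/76045) = 96*(1/76045) = 96/76045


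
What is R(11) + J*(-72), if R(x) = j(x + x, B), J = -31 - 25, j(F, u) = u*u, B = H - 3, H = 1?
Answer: 4036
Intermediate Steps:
B = -2 (B = 1 - 3 = -2)
j(F, u) = u²
J = -56
R(x) = 4 (R(x) = (-2)² = 4)
R(11) + J*(-72) = 4 - 56*(-72) = 4 + 4032 = 4036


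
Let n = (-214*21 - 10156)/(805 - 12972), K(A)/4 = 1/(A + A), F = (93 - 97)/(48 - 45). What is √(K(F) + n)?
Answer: I*√331246/1058 ≈ 0.54399*I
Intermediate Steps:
F = -4/3 ≈ -1.3333
K(A) = 2/A (K(A) = 4/(A + A) = 4/((2*A)) = 4*(1/(2*A)) = 2/A)
n = 14650/12167 (n = (-4494 - 10156)/(-12167) = -14650*(-1/12167) = 14650/12167 ≈ 1.2041)
√(K(F) + n) = √(2/(-4/3) + 14650/12167) = √(2*(-¾) + 14650/12167) = √(-3/2 + 14650/12167) = √(-7201/24334) = I*√331246/1058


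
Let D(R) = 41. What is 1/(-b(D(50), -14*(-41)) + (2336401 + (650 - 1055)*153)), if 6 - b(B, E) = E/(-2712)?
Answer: 1356/3084126793 ≈ 4.3967e-7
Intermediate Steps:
b(B, E) = 6 + E/2712 (b(B, E) = 6 - E/(-2712) = 6 - E*(-1)/2712 = 6 - (-1)*E/2712 = 6 + E/2712)
1/(-b(D(50), -14*(-41)) + (2336401 + (650 - 1055)*153)) = 1/(-(6 + (-14*(-41))/2712) + (2336401 + (650 - 1055)*153)) = 1/(-(6 + (1/2712)*574) + (2336401 - 405*153)) = 1/(-(6 + 287/1356) + (2336401 - 61965)) = 1/(-1*8423/1356 + 2274436) = 1/(-8423/1356 + 2274436) = 1/(3084126793/1356) = 1356/3084126793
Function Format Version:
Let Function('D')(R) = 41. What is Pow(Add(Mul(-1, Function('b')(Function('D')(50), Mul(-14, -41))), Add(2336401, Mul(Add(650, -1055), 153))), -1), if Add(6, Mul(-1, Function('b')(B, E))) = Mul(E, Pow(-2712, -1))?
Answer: Rational(1356, 3084126793) ≈ 4.3967e-7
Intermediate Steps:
Function('b')(B, E) = Add(6, Mul(Rational(1, 2712), E)) (Function('b')(B, E) = Add(6, Mul(-1, Mul(E, Pow(-2712, -1)))) = Add(6, Mul(-1, Mul(E, Rational(-1, 2712)))) = Add(6, Mul(-1, Mul(Rational(-1, 2712), E))) = Add(6, Mul(Rational(1, 2712), E)))
Pow(Add(Mul(-1, Function('b')(Function('D')(50), Mul(-14, -41))), Add(2336401, Mul(Add(650, -1055), 153))), -1) = Pow(Add(Mul(-1, Add(6, Mul(Rational(1, 2712), Mul(-14, -41)))), Add(2336401, Mul(Add(650, -1055), 153))), -1) = Pow(Add(Mul(-1, Add(6, Mul(Rational(1, 2712), 574))), Add(2336401, Mul(-405, 153))), -1) = Pow(Add(Mul(-1, Add(6, Rational(287, 1356))), Add(2336401, -61965)), -1) = Pow(Add(Mul(-1, Rational(8423, 1356)), 2274436), -1) = Pow(Add(Rational(-8423, 1356), 2274436), -1) = Pow(Rational(3084126793, 1356), -1) = Rational(1356, 3084126793)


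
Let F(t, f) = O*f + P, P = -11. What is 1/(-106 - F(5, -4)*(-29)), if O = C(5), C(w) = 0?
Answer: -1/425 ≈ -0.0023529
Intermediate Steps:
O = 0
F(t, f) = -11 (F(t, f) = 0*f - 11 = 0 - 11 = -11)
1/(-106 - F(5, -4)*(-29)) = 1/(-106 - 1*(-11)*(-29)) = 1/(-106 + 11*(-29)) = 1/(-106 - 319) = 1/(-425) = -1/425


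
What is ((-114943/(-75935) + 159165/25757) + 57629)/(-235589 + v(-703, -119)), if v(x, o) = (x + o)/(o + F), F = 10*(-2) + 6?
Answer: -14992980361341073/61281943699704425 ≈ -0.24466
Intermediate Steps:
F = -14 (F = -20 + 6 = -14)
v(x, o) = (o + x)/(-14 + o) (v(x, o) = (x + o)/(o - 14) = (o + x)/(-14 + o))
((-114943/(-75935) + 159165/25757) + 57629)/(-235589 + v(-703, -119)) = ((-114943/(-75935) + 159165/25757) + 57629)/(-235589 + (-119 - 703)/(-14 - 119)) = ((-114943*(-1/75935) + 159165*(1/25757)) + 57629)/(-235589 - 822/(-133)) = ((114943/75935 + 159165/25757) + 57629)/(-235589 - 1/133*(-822)) = (15046781126/1955857795 + 57629)/(-235589 + 822/133) = 112729175649181/(1955857795*(-31332515/133)) = (112729175649181/1955857795)*(-133/31332515) = -14992980361341073/61281943699704425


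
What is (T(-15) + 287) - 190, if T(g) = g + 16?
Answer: 98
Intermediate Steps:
T(g) = 16 + g
(T(-15) + 287) - 190 = ((16 - 15) + 287) - 190 = (1 + 287) - 190 = 288 - 190 = 98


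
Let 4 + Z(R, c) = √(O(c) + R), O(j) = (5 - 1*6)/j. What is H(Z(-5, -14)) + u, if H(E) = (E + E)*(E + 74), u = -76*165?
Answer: -91769/7 + 66*I*√966/7 ≈ -13110.0 + 293.04*I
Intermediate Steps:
O(j) = -1/j (O(j) = (5 - 6)/j = -1/j)
u = -12540
Z(R, c) = -4 + √(R - 1/c) (Z(R, c) = -4 + √(-1/c + R) = -4 + √(R - 1/c))
H(E) = 2*E*(74 + E) (H(E) = (2*E)*(74 + E) = 2*E*(74 + E))
H(Z(-5, -14)) + u = 2*(-4 + √(-5 - 1/(-14)))*(74 + (-4 + √(-5 - 1/(-14)))) - 12540 = 2*(-4 + √(-5 - 1*(-1/14)))*(74 + (-4 + √(-5 - 1*(-1/14)))) - 12540 = 2*(-4 + √(-5 + 1/14))*(74 + (-4 + √(-5 + 1/14))) - 12540 = 2*(-4 + √(-69/14))*(74 + (-4 + √(-69/14))) - 12540 = 2*(-4 + I*√966/14)*(74 + (-4 + I*√966/14)) - 12540 = 2*(-4 + I*√966/14)*(70 + I*√966/14) - 12540 = -12540 + 2*(-4 + I*√966/14)*(70 + I*√966/14)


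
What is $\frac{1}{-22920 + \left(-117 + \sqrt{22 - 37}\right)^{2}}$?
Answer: $\frac{i}{6 \left(- 1541 i + 39 \sqrt{15}\right)} \approx -0.00010713 + 1.05 \cdot 10^{-5} i$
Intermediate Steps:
$\frac{1}{-22920 + \left(-117 + \sqrt{22 - 37}\right)^{2}} = \frac{1}{-22920 + \left(-117 + \sqrt{-15}\right)^{2}} = \frac{1}{-22920 + \left(-117 + i \sqrt{15}\right)^{2}}$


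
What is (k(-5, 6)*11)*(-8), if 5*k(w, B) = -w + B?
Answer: -968/5 ≈ -193.60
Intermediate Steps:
k(w, B) = -w/5 + B/5 (k(w, B) = (-w + B)/5 = (B - w)/5 = -w/5 + B/5)
(k(-5, 6)*11)*(-8) = ((-1/5*(-5) + (1/5)*6)*11)*(-8) = ((1 + 6/5)*11)*(-8) = ((11/5)*11)*(-8) = (121/5)*(-8) = -968/5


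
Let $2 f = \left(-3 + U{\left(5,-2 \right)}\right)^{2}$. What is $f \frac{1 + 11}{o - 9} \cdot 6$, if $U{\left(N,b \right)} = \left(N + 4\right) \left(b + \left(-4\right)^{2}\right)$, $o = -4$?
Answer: $- \frac{544644}{13} \approx -41896.0$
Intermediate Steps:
$U{\left(N,b \right)} = \left(4 + N\right) \left(16 + b\right)$ ($U{\left(N,b \right)} = \left(4 + N\right) \left(b + 16\right) = \left(4 + N\right) \left(16 + b\right)$)
$f = \frac{15129}{2}$ ($f = \frac{\left(-3 + \left(64 + 4 \left(-2\right) + 16 \cdot 5 + 5 \left(-2\right)\right)\right)^{2}}{2} = \frac{\left(-3 + \left(64 - 8 + 80 - 10\right)\right)^{2}}{2} = \frac{\left(-3 + 126\right)^{2}}{2} = \frac{123^{2}}{2} = \frac{1}{2} \cdot 15129 = \frac{15129}{2} \approx 7564.5$)
$f \frac{1 + 11}{o - 9} \cdot 6 = \frac{15129 \frac{1 + 11}{-4 - 9}}{2} \cdot 6 = \frac{15129 \frac{12}{-13}}{2} \cdot 6 = \frac{15129 \cdot 12 \left(- \frac{1}{13}\right)}{2} \cdot 6 = \frac{15129}{2} \left(- \frac{12}{13}\right) 6 = \left(- \frac{90774}{13}\right) 6 = - \frac{544644}{13}$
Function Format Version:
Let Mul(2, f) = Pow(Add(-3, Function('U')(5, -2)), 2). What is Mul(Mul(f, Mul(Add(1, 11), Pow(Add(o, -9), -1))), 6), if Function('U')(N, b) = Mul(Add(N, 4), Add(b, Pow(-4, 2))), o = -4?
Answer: Rational(-544644, 13) ≈ -41896.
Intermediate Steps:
Function('U')(N, b) = Mul(Add(4, N), Add(16, b)) (Function('U')(N, b) = Mul(Add(4, N), Add(b, 16)) = Mul(Add(4, N), Add(16, b)))
f = Rational(15129, 2) (f = Mul(Rational(1, 2), Pow(Add(-3, Add(64, Mul(4, -2), Mul(16, 5), Mul(5, -2))), 2)) = Mul(Rational(1, 2), Pow(Add(-3, Add(64, -8, 80, -10)), 2)) = Mul(Rational(1, 2), Pow(Add(-3, 126), 2)) = Mul(Rational(1, 2), Pow(123, 2)) = Mul(Rational(1, 2), 15129) = Rational(15129, 2) ≈ 7564.5)
Mul(Mul(f, Mul(Add(1, 11), Pow(Add(o, -9), -1))), 6) = Mul(Mul(Rational(15129, 2), Mul(Add(1, 11), Pow(Add(-4, -9), -1))), 6) = Mul(Mul(Rational(15129, 2), Mul(12, Pow(-13, -1))), 6) = Mul(Mul(Rational(15129, 2), Mul(12, Rational(-1, 13))), 6) = Mul(Mul(Rational(15129, 2), Rational(-12, 13)), 6) = Mul(Rational(-90774, 13), 6) = Rational(-544644, 13)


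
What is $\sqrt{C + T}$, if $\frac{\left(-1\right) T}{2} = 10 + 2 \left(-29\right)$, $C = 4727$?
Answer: $\sqrt{4823} \approx 69.448$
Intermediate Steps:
$T = 96$ ($T = - 2 \left(10 + 2 \left(-29\right)\right) = - 2 \left(10 - 58\right) = \left(-2\right) \left(-48\right) = 96$)
$\sqrt{C + T} = \sqrt{4727 + 96} = \sqrt{4823}$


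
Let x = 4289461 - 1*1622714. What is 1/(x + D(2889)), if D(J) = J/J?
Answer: 1/2666748 ≈ 3.7499e-7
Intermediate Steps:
D(J) = 1
x = 2666747 (x = 4289461 - 1622714 = 2666747)
1/(x + D(2889)) = 1/(2666747 + 1) = 1/2666748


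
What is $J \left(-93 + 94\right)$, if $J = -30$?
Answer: $-30$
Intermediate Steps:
$J \left(-93 + 94\right) = - 30 \left(-93 + 94\right) = \left(-30\right) 1 = -30$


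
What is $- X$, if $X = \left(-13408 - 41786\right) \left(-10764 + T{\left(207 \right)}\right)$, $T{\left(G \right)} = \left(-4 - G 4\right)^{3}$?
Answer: $-31788494839608$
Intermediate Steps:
$T{\left(G \right)} = \left(-4 - 4 G\right)^{3}$
$X = 31788494839608$ ($X = \left(-13408 - 41786\right) \left(-10764 - 64 \left(1 + 207\right)^{3}\right) = - 55194 \left(-10764 - 64 \cdot 208^{3}\right) = - 55194 \left(-10764 - 575930368\right) = \left(-55194\right) \left(-575941132\right) = 31788494839608$)
$- X = \left(-1\right) 31788494839608 = -31788494839608$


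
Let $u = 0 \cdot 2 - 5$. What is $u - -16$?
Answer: $11$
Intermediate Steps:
$u = -5$ ($u = 0 - 5 = -5$)
$u - -16 = -5 - -16 = -5 + 16 = 11$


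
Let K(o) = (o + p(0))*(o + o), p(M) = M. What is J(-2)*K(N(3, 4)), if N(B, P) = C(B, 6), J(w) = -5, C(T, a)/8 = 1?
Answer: -640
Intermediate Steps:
C(T, a) = 8 (C(T, a) = 8*1 = 8)
N(B, P) = 8
K(o) = 2*o**2 (K(o) = (o + 0)*(o + o) = o*(2*o) = 2*o**2)
J(-2)*K(N(3, 4)) = -10*8**2 = -10*64 = -5*128 = -640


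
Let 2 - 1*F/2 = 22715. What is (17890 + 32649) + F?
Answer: 5113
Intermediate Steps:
F = -45426 (F = 4 - 2*22715 = 4 - 45430 = -45426)
(17890 + 32649) + F = (17890 + 32649) - 45426 = 50539 - 45426 = 5113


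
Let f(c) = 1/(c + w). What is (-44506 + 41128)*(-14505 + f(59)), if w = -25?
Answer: 832962441/17 ≈ 4.8998e+7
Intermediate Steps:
f(c) = 1/(-25 + c) (f(c) = 1/(c - 25) = 1/(-25 + c))
(-44506 + 41128)*(-14505 + f(59)) = (-44506 + 41128)*(-14505 + 1/(-25 + 59)) = -3378*(-14505 + 1/34) = -3378*(-493169/34) = 832962441/17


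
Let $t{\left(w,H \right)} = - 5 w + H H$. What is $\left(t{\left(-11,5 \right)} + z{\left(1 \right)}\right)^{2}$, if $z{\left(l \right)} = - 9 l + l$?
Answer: $5184$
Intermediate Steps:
$t{\left(w,H \right)} = H^{2} - 5 w$ ($t{\left(w,H \right)} = - 5 w + H^{2} = H^{2} - 5 w$)
$z{\left(l \right)} = - 8 l$
$\left(t{\left(-11,5 \right)} + z{\left(1 \right)}\right)^{2} = \left(\left(5^{2} - -55\right) - 8\right)^{2} = \left(\left(25 + 55\right) - 8\right)^{2} = \left(80 - 8\right)^{2} = 72^{2} = 5184$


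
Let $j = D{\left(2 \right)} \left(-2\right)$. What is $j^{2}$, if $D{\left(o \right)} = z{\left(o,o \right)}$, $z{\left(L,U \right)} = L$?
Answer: $16$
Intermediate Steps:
$D{\left(o \right)} = o$
$j = -4$ ($j = 2 \left(-2\right) = -4$)
$j^{2} = \left(-4\right)^{2} = 16$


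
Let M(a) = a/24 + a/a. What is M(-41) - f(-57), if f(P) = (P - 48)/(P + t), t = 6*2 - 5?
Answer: -337/120 ≈ -2.8083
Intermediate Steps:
M(a) = 1 + a/24 (M(a) = a*(1/24) + 1 = a/24 + 1 = 1 + a/24)
t = 7 (t = 12 - 5 = 7)
f(P) = (-48 + P)/(7 + P) (f(P) = (P - 48)/(P + 7) = (-48 + P)/(7 + P))
M(-41) - f(-57) = (1 + (1/24)*(-41)) - (-48 - 57)/(7 - 57) = (1 - 41/24) - (-105)/(-50) = -17/24 - (-1)*(-105)/50 = -17/24 - 1*21/10 = -17/24 - 21/10 = -337/120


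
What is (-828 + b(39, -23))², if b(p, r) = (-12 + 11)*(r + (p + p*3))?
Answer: 923521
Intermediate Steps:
b(p, r) = -r - 4*p (b(p, r) = -(r + (p + 3*p)) = -(r + 4*p) = -r - 4*p)
(-828 + b(39, -23))² = (-828 + (-1*(-23) - 4*39))² = (-828 + (23 - 156))² = (-828 - 133)² = (-961)² = 923521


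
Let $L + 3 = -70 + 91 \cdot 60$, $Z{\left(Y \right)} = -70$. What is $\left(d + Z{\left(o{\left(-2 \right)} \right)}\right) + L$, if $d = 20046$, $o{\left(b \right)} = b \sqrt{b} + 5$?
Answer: $25363$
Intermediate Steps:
$o{\left(b \right)} = 5 + b^{\frac{3}{2}}$ ($o{\left(b \right)} = b^{\frac{3}{2}} + 5 = 5 + b^{\frac{3}{2}}$)
$L = 5387$ ($L = -3 + \left(-70 + 91 \cdot 60\right) = -3 + \left(-70 + 5460\right) = -3 + 5390 = 5387$)
$\left(d + Z{\left(o{\left(-2 \right)} \right)}\right) + L = \left(20046 - 70\right) + 5387 = 19976 + 5387 = 25363$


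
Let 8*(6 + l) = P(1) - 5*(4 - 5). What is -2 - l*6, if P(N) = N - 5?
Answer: 133/4 ≈ 33.250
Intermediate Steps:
P(N) = -5 + N
l = -47/8 (l = -6 + ((-5 + 1) - 5*(4 - 5))/8 = -6 + (-4 - 5*(-1))/8 = -6 + (-4 - 1*(-5))/8 = -6 + (-4 + 5)/8 = -6 + (⅛)*1 = -6 + ⅛ = -47/8 ≈ -5.8750)
-2 - l*6 = -2 - 1*(-47/8)*6 = -2 + (47/8)*6 = -2 + 141/4 = 133/4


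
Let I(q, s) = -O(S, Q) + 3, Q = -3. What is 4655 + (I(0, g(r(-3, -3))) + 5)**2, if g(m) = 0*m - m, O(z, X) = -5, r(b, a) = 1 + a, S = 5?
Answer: 4824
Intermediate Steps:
g(m) = -m (g(m) = 0 - m = -m)
I(q, s) = 8 (I(q, s) = -1*(-5) + 3 = 5 + 3 = 8)
4655 + (I(0, g(r(-3, -3))) + 5)**2 = 4655 + (8 + 5)**2 = 4655 + 13**2 = 4655 + 169 = 4824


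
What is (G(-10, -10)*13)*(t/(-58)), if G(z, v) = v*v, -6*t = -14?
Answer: -4550/87 ≈ -52.299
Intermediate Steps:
t = 7/3 (t = -⅙*(-14) = 7/3 ≈ 2.3333)
G(z, v) = v²
(G(-10, -10)*13)*(t/(-58)) = ((-10)²*13)*((7/3)/(-58)) = (100*13)*((7/3)*(-1/58)) = 1300*(-7/174) = -4550/87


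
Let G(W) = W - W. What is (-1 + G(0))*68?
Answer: -68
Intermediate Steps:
G(W) = 0
(-1 + G(0))*68 = (-1 + 0)*68 = -1*68 = -68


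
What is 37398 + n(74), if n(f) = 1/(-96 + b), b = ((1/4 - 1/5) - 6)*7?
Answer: 102956674/2753 ≈ 37398.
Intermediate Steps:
b = -833/20 (b = ((1*(¼) - 1*⅕) - 6)*7 = ((¼ - ⅕) - 6)*7 = (1/20 - 6)*7 = -119/20*7 = -833/20 ≈ -41.650)
n(f) = -20/2753 (n(f) = 1/(-96 - 833/20) = 1/(-2753/20) = -20/2753)
37398 + n(74) = 37398 - 20/2753 = 102956674/2753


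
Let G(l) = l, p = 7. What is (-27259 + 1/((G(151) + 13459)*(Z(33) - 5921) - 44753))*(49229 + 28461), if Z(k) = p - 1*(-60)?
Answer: -168822280668082720/79717693 ≈ -2.1178e+9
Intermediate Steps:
Z(k) = 67 (Z(k) = 7 - 1*(-60) = 7 + 60 = 67)
(-27259 + 1/((G(151) + 13459)*(Z(33) - 5921) - 44753))*(49229 + 28461) = (-27259 + 1/((151 + 13459)*(67 - 5921) - 44753))*(49229 + 28461) = (-27259 + 1/(13610*(-5854) - 44753))*77690 = (-27259 + 1/(-79672940 - 44753))*77690 = (-27259 + 1/(-79717693))*77690 = (-27259 - 1/79717693)*77690 = -2173024593488/79717693*77690 = -168822280668082720/79717693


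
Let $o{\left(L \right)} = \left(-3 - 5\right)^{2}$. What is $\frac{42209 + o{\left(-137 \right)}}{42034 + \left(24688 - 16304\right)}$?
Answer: $\frac{4697}{5602} \approx 0.83845$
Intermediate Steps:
$o{\left(L \right)} = 64$ ($o{\left(L \right)} = \left(-8\right)^{2} = 64$)
$\frac{42209 + o{\left(-137 \right)}}{42034 + \left(24688 - 16304\right)} = \frac{42209 + 64}{42034 + \left(24688 - 16304\right)} = \frac{42273}{42034 + \left(24688 - 16304\right)} = \frac{42273}{42034 + 8384} = \frac{42273}{50418} = 42273 \cdot \frac{1}{50418} = \frac{4697}{5602}$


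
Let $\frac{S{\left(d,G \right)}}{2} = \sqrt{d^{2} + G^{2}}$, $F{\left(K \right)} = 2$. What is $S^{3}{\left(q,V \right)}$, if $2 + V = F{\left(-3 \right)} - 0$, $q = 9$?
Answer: $5832$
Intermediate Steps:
$V = 0$ ($V = -2 + \left(2 - 0\right) = -2 + \left(2 + 0\right) = -2 + 2 = 0$)
$S{\left(d,G \right)} = 2 \sqrt{G^{2} + d^{2}}$ ($S{\left(d,G \right)} = 2 \sqrt{d^{2} + G^{2}} = 2 \sqrt{G^{2} + d^{2}}$)
$S^{3}{\left(q,V \right)} = \left(2 \sqrt{0^{2} + 9^{2}}\right)^{3} = \left(2 \sqrt{0 + 81}\right)^{3} = \left(2 \sqrt{81}\right)^{3} = \left(2 \cdot 9\right)^{3} = 18^{3} = 5832$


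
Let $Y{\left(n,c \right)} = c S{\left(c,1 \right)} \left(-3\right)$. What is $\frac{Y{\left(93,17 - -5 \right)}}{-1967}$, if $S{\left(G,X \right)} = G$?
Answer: $\frac{1452}{1967} \approx 0.73818$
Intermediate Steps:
$Y{\left(n,c \right)} = - 3 c^{2}$ ($Y{\left(n,c \right)} = c c \left(-3\right) = c^{2} \left(-3\right) = - 3 c^{2}$)
$\frac{Y{\left(93,17 - -5 \right)}}{-1967} = \frac{\left(-3\right) \left(17 - -5\right)^{2}}{-1967} = - 3 \left(17 + 5\right)^{2} \left(- \frac{1}{1967}\right) = - 3 \cdot 22^{2} \left(- \frac{1}{1967}\right) = \left(-3\right) 484 \left(- \frac{1}{1967}\right) = \left(-1452\right) \left(- \frac{1}{1967}\right) = \frac{1452}{1967}$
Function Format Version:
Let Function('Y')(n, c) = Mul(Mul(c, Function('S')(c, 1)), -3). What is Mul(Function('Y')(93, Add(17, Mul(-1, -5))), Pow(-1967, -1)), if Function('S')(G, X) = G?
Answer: Rational(1452, 1967) ≈ 0.73818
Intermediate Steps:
Function('Y')(n, c) = Mul(-3, Pow(c, 2)) (Function('Y')(n, c) = Mul(Mul(c, c), -3) = Mul(Pow(c, 2), -3) = Mul(-3, Pow(c, 2)))
Mul(Function('Y')(93, Add(17, Mul(-1, -5))), Pow(-1967, -1)) = Mul(Mul(-3, Pow(Add(17, Mul(-1, -5)), 2)), Pow(-1967, -1)) = Mul(Mul(-3, Pow(Add(17, 5), 2)), Rational(-1, 1967)) = Mul(Mul(-3, Pow(22, 2)), Rational(-1, 1967)) = Mul(Mul(-3, 484), Rational(-1, 1967)) = Mul(-1452, Rational(-1, 1967)) = Rational(1452, 1967)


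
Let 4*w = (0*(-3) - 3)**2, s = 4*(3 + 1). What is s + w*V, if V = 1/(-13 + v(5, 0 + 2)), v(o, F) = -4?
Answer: 1079/68 ≈ 15.868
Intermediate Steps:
s = 16 (s = 4*4 = 16)
V = -1/17 (V = 1/(-13 - 4) = 1/(-17) = -1/17 ≈ -0.058824)
w = 9/4 (w = (0*(-3) - 3)**2/4 = (0 - 3)**2/4 = (1/4)*(-3)**2 = (1/4)*9 = 9/4 ≈ 2.2500)
s + w*V = 16 + (9/4)*(-1/17) = 16 - 9/68 = 1079/68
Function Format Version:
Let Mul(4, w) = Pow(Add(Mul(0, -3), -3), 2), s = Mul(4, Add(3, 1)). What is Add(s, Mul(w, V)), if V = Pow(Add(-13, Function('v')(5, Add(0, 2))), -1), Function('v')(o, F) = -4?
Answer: Rational(1079, 68) ≈ 15.868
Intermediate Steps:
s = 16 (s = Mul(4, 4) = 16)
V = Rational(-1, 17) (V = Pow(Add(-13, -4), -1) = Pow(-17, -1) = Rational(-1, 17) ≈ -0.058824)
w = Rational(9, 4) (w = Mul(Rational(1, 4), Pow(Add(Mul(0, -3), -3), 2)) = Mul(Rational(1, 4), Pow(Add(0, -3), 2)) = Mul(Rational(1, 4), Pow(-3, 2)) = Mul(Rational(1, 4), 9) = Rational(9, 4) ≈ 2.2500)
Add(s, Mul(w, V)) = Add(16, Mul(Rational(9, 4), Rational(-1, 17))) = Add(16, Rational(-9, 68)) = Rational(1079, 68)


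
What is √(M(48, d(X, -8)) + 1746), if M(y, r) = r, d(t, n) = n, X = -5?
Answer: √1738 ≈ 41.689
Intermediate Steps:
√(M(48, d(X, -8)) + 1746) = √(-8 + 1746) = √1738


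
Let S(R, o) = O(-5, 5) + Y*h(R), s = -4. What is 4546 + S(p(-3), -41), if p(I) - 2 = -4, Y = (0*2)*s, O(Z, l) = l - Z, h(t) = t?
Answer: 4556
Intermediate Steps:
Y = 0 (Y = (0*2)*(-4) = 0*(-4) = 0)
p(I) = -2 (p(I) = 2 - 4 = -2)
S(R, o) = 10 (S(R, o) = (5 - 1*(-5)) + 0*R = (5 + 5) + 0 = 10 + 0 = 10)
4546 + S(p(-3), -41) = 4546 + 10 = 4556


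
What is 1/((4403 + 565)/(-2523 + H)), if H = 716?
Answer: -1807/4968 ≈ -0.36373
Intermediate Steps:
1/((4403 + 565)/(-2523 + H)) = 1/((4403 + 565)/(-2523 + 716)) = 1/(4968/(-1807)) = 1/(4968*(-1/1807)) = 1/(-4968/1807) = -1807/4968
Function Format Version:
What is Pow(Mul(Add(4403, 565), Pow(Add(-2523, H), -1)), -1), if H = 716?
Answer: Rational(-1807, 4968) ≈ -0.36373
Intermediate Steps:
Pow(Mul(Add(4403, 565), Pow(Add(-2523, H), -1)), -1) = Pow(Mul(Add(4403, 565), Pow(Add(-2523, 716), -1)), -1) = Pow(Mul(4968, Pow(-1807, -1)), -1) = Pow(Mul(4968, Rational(-1, 1807)), -1) = Pow(Rational(-4968, 1807), -1) = Rational(-1807, 4968)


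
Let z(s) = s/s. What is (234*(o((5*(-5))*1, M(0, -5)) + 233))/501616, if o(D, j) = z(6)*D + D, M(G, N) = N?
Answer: 21411/250808 ≈ 0.085368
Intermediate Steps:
z(s) = 1
o(D, j) = 2*D (o(D, j) = 1*D + D = D + D = 2*D)
(234*(o((5*(-5))*1, M(0, -5)) + 233))/501616 = (234*(2*((5*(-5))*1) + 233))/501616 = (234*(2*(-25*1) + 233))*(1/501616) = (234*(2*(-25) + 233))*(1/501616) = (234*(-50 + 233))*(1/501616) = (234*183)*(1/501616) = 42822*(1/501616) = 21411/250808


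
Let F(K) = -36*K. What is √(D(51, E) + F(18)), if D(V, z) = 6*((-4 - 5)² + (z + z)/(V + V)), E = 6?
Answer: I*√46614/17 ≈ 12.7*I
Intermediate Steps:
D(V, z) = 486 + 6*z/V (D(V, z) = 6*((-9)² + (2*z)/((2*V))) = 6*(81 + (2*z)*(1/(2*V))) = 6*(81 + z/V) = 486 + 6*z/V)
√(D(51, E) + F(18)) = √((486 + 6*6/51) - 36*18) = √((486 + 6*6*(1/51)) - 648) = √((486 + 12/17) - 648) = √(8274/17 - 648) = √(-2742/17) = I*√46614/17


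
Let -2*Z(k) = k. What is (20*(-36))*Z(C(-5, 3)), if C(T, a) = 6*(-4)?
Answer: -8640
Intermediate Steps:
C(T, a) = -24
Z(k) = -k/2
(20*(-36))*Z(C(-5, 3)) = (20*(-36))*(-½*(-24)) = -720*12 = -8640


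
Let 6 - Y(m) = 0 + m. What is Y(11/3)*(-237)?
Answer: -553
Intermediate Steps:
Y(m) = 6 - m (Y(m) = 6 - (0 + m) = 6 - m)
Y(11/3)*(-237) = (6 - 11/3)*(-237) = (7/3)*(-237) = -553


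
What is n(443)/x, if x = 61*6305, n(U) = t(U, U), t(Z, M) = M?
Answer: 443/384605 ≈ 0.0011518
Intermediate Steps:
n(U) = U
x = 384605
n(443)/x = 443/384605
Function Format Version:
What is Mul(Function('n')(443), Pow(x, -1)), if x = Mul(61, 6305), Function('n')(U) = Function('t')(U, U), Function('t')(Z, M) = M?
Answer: Rational(443, 384605) ≈ 0.0011518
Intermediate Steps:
Function('n')(U) = U
x = 384605
Mul(Function('n')(443), Pow(x, -1)) = Mul(443, Pow(384605, -1)) = Mul(443, Rational(1, 384605)) = Rational(443, 384605)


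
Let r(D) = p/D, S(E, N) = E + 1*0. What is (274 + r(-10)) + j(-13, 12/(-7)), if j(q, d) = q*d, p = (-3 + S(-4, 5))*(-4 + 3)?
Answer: 20691/70 ≈ 295.59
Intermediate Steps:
S(E, N) = E (S(E, N) = E + 0 = E)
p = 7 (p = (-3 - 4)*(-4 + 3) = -7*(-1) = 7)
r(D) = 7/D
j(q, d) = d*q
(274 + r(-10)) + j(-13, 12/(-7)) = (274 + 7/(-10)) + (12/(-7))*(-13) = (274 + 7*(-⅒)) + (12*(-⅐))*(-13) = (274 - 7/10) - 12/7*(-13) = 2733/10 + 156/7 = 20691/70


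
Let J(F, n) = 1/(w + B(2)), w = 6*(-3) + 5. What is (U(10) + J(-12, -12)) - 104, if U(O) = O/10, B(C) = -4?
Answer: -1752/17 ≈ -103.06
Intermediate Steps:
U(O) = O/10 (U(O) = O*(⅒) = O/10)
w = -13 (w = -18 + 5 = -13)
J(F, n) = -1/17 (J(F, n) = 1/(-13 - 4) = 1/(-17) = -1/17)
(U(10) + J(-12, -12)) - 104 = ((⅒)*10 - 1/17) - 104 = (1 - 1/17) - 104 = 16/17 - 104 = -1752/17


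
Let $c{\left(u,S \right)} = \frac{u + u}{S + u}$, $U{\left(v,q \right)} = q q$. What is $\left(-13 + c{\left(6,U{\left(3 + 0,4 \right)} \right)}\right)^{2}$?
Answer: $\frac{18769}{121} \approx 155.12$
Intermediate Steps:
$U{\left(v,q \right)} = q^{2}$
$c{\left(u,S \right)} = \frac{2 u}{S + u}$
$\left(-13 + c{\left(6,U{\left(3 + 0,4 \right)} \right)}\right)^{2} = \left(-13 + 2 \cdot 6 \frac{1}{4^{2} + 6}\right)^{2} = \left(-13 + 2 \cdot 6 \frac{1}{16 + 6}\right)^{2} = \left(-13 + 2 \cdot 6 \cdot \frac{1}{22}\right)^{2} = \left(-13 + \frac{6}{11}\right)^{2} = \left(- \frac{137}{11}\right)^{2} = \frac{18769}{121}$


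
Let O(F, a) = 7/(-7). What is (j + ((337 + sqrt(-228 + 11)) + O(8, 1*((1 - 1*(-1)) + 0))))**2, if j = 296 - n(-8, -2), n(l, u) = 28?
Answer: (604 + I*sqrt(217))**2 ≈ 3.646e+5 + 17795.0*I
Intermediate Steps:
O(F, a) = -1 (O(F, a) = 7*(-1/7) = -1)
j = 268 (j = 296 - 1*28 = 296 - 28 = 268)
(j + ((337 + sqrt(-228 + 11)) + O(8, 1*((1 - 1*(-1)) + 0))))**2 = (268 + ((337 + sqrt(-228 + 11)) - 1))**2 = (268 + ((337 + sqrt(-217)) - 1))**2 = (268 + ((337 + I*sqrt(217)) - 1))**2 = (268 + (336 + I*sqrt(217)))**2 = (604 + I*sqrt(217))**2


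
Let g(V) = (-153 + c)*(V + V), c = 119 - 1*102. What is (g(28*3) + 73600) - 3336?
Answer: 47416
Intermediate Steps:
c = 17 (c = 119 - 102 = 17)
g(V) = -272*V (g(V) = (-153 + 17)*(V + V) = -272*V)
(g(28*3) + 73600) - 3336 = (-7616*3 + 73600) - 3336 = (-272*84 + 73600) - 3336 = (-22848 + 73600) - 3336 = 50752 - 3336 = 47416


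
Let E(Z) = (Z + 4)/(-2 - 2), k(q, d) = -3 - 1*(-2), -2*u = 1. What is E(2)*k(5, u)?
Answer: 3/2 ≈ 1.5000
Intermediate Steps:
u = -½ (u = -½*1 = -½ ≈ -0.50000)
k(q, d) = -1 (k(q, d) = -3 + 2 = -1)
E(Z) = -1 - Z/4 (E(Z) = (4 + Z)/(-4) = (4 + Z)*(-¼) = -1 - Z/4)
E(2)*k(5, u) = (-1 - ¼*2)*(-1) = (-1 - ½)*(-1) = -3/2*(-1) = 3/2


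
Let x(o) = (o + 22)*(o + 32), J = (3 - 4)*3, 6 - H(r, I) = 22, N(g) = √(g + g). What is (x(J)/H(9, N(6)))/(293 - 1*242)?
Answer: -551/816 ≈ -0.67525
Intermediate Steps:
N(g) = √2*√g (N(g) = √(2*g) = √2*√g)
H(r, I) = -16 (H(r, I) = 6 - 1*22 = 6 - 22 = -16)
J = -3 (J = -1*3 = -3)
x(o) = (22 + o)*(32 + o)
(x(J)/H(9, N(6)))/(293 - 1*242) = ((704 + (-3)² + 54*(-3))/(-16))/(293 - 1*242) = ((704 + 9 - 162)*(-1/16))/(293 - 242) = (551*(-1/16))/51 = -551/16*1/51 = -551/816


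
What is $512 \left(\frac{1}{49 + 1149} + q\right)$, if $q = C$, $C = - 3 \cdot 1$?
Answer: $- \frac{919808}{599} \approx -1535.6$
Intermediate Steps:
$C = -3$ ($C = \left(-1\right) 3 = -3$)
$q = -3$
$512 \left(\frac{1}{49 + 1149} + q\right) = 512 \left(\frac{1}{49 + 1149} - 3\right) = 512 \left(\frac{1}{1198} - 3\right) = 512 \left(- \frac{3593}{1198}\right) = - \frac{919808}{599}$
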